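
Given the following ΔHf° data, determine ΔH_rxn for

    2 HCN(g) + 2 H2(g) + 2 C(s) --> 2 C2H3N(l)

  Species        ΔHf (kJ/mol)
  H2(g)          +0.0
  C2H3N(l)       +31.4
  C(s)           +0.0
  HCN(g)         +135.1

ΔH_rxn = -207.4 kJ/mol

Products: 2·(+31.4) = +62.8
Reactants: 2·(+135.1) + 2·(+0.0) + 2·(+0.0) = +270.2
ΔH_rxn = (+62.8) − (+270.2) = -207.4 kJ/mol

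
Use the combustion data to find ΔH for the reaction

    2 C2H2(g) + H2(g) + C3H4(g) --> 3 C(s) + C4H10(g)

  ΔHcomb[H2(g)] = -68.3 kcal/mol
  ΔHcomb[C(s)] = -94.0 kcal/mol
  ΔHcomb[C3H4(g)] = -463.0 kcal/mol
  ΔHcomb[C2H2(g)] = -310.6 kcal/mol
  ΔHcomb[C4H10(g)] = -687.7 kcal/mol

ΔH = -182.8 kcal/mol

With combustion enthalpies, reactants minus products:
= [2·(-310.6) + 1·(-68.3) + 1·(-463.0)] − [3·(-94.0) + 1·(-687.7)]
= -182.8 kcal/mol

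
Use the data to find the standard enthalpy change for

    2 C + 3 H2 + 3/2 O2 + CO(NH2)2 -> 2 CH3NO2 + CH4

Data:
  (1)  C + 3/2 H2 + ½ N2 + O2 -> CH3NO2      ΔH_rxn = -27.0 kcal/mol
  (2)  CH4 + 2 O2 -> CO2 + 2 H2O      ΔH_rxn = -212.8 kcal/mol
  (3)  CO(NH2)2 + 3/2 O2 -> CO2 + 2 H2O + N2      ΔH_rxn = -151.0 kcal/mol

ΔH_rxn = 7.8 kcal/mol

(1) × 2 (scale by 2 for the 2 CH3NO2): (2)·(-27.0) = -54.0 kcal/mol
(2) reversed (reverse to put CH4 on the product side): +212.8 kcal/mol
(3) as written (CO(NH2)2 already on the reactant side): -151.0 kcal/mol
Since enthalpy is a state function, ΔH_rxn = (2)·(-27.0) + (-1)·(-212.8) + (1)·(-151.0) = 7.8 kcal/mol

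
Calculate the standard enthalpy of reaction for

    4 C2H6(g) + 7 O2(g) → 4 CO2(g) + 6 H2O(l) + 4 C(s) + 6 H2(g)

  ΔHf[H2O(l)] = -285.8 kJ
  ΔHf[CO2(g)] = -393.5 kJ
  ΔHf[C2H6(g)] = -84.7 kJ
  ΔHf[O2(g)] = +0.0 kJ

ΔH° = -2950.0 kJ

ΔH°rxn = Σ nΔHf°(products) − Σ nΔHf°(reactants).
Products: 4·(-393.5) + 6·(-285.8) + 4·(+0.0) + 6·(+0.0) = -3288.8
Reactants: 4·(-84.7) + 7·(+0.0) = -338.8
ΔH° = (-3288.8) − (-338.8) = -2950.0 kJ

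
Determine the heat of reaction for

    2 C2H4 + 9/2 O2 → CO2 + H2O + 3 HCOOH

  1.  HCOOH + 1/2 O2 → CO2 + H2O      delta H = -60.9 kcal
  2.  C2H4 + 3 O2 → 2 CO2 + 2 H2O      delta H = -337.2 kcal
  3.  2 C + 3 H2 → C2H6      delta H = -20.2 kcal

eq. 1 reversed and × 3 (HCOOH must end up as a product; scale by 3 for the 3 HCOOH): (-3)·(-60.9) = +182.7 kcal
eq. 2 × 2 (×2 to match 2 C2H4 in the target): (2)·(-337.2) = -674.4 kcal
eq. 3: not needed (H2 appears nowhere else).
Combining the equations, delta H = (-3)·(-60.9) + (2)·(-337.2) = -491.7 kcal

delta H = -491.7 kcal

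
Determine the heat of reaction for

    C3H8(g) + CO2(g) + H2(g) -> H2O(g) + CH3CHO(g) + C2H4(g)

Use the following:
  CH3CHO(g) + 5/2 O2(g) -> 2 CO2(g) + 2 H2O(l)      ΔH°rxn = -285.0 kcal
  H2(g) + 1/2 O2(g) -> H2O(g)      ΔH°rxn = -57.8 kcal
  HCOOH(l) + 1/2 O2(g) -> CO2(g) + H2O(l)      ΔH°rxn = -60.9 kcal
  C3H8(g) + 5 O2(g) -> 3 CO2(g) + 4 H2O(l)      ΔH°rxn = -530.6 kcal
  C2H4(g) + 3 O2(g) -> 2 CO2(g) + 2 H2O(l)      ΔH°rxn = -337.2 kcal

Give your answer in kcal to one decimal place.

ΔH°rxn = 33.8 kcal

equation 1 reversed (CH3CHO(g) must end up as a product): +285.0 kcal
equation 2 as written (H2O(g) already on the product side): -57.8 kcal
equation 3: not needed (HCOOH(l) appears nowhere else).
equation 4 as written (C3H8(g) already on the reactant side): -530.6 kcal
equation 5 reversed (reverse to put C2H4(g) on the product side): +337.2 kcal
Since enthalpy is a state function, ΔH°rxn = (-1)·(-285.0) + (1)·(-57.8) + (1)·(-530.6) + (-1)·(-337.2) = 33.8 kcal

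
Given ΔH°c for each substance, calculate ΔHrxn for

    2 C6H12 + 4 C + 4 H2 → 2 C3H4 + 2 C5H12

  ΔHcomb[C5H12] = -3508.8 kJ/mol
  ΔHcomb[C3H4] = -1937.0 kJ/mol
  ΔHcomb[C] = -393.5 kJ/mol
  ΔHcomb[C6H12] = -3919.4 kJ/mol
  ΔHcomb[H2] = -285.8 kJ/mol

With combustion enthalpies, reactants minus products:
= [2·(-3919.4) + 4·(-393.5) + 4·(-285.8)] − [2·(-1937.0) + 2·(-3508.8)]
= 335.6 kJ/mol

ΔHrxn = 335.6 kJ/mol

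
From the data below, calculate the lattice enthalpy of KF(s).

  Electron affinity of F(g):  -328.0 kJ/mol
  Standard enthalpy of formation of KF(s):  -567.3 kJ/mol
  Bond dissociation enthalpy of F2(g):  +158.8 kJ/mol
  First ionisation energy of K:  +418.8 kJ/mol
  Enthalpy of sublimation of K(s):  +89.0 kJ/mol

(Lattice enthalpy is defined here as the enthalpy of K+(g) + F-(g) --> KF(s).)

ΔHf° = 1·ΔHsub + 1·(ΣIE) + 1/2·D(F2) + 1·EA + U
-567.3 = 1·(+89.0) + 1·(+418.8) + 1/2·(+158.8) + 1·(-328.0) + U
U = -567.3 − (+259.2) = -826.5 kJ/mol

U = -826.5 kJ/mol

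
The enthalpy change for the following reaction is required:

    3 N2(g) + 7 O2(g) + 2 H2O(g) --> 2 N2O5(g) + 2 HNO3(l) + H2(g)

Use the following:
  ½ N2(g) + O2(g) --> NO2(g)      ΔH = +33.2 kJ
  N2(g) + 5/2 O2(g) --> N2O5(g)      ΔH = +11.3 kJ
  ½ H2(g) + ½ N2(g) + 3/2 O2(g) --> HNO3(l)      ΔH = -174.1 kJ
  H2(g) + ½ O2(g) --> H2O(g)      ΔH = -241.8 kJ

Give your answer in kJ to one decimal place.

equation 1: not needed (NO2(g) appears nowhere else).
equation 2 × 2 (×2 to match 2 N2O5(g) in the target): (2)·(+11.3) = +22.6 kJ
equation 3 × 2 (scale by 2 for the 2 HNO3(l)): (2)·(-174.1) = -348.2 kJ
equation 4 reversed and × 2 (reverse to put H2O(g) on the reactant side; ×2 to match 2 H2O(g) in the target): (-2)·(-241.8) = +483.6 kJ
ΔH = (2)·(+11.3) + (2)·(-174.1) + (-2)·(-241.8) = 158.0 kJ

ΔH = 158.0 kJ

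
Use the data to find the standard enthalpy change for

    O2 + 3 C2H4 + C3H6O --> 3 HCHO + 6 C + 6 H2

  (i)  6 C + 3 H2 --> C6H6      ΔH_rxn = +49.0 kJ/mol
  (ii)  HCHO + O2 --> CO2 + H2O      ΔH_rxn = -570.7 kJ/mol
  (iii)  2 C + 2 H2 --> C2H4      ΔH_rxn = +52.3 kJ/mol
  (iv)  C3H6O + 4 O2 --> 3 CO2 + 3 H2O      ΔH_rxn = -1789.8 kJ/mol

ΔH_rxn = -234.6 kJ/mol

(i): not needed.
(ii) reversed and × 3: (-3)·(-570.7) = +1712.1 kJ/mol
(iii) reversed and × 3: (-3)·(+52.3) = -156.9 kJ/mol
(iv) as written: -1789.8 kJ/mol
ΔH_rxn = (+1712.1) + (-156.9) + (-1789.8) = -234.6 kJ/mol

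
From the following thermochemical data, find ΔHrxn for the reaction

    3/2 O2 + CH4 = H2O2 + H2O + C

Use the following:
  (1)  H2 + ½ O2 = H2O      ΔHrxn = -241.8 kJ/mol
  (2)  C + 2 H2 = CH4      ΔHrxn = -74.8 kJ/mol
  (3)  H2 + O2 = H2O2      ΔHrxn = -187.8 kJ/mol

ΔHrxn = -354.8 kJ/mol

(1) as written (H2O already on the product side): -241.8 kJ/mol
(2) reversed (CH4 must end up as a reactant): +74.8 kJ/mol
(3) as written (H2O2 already on the product side): -187.8 kJ/mol
ΔHrxn = (1)·(-241.8) + (-1)·(-74.8) + (1)·(-187.8) = -354.8 kJ/mol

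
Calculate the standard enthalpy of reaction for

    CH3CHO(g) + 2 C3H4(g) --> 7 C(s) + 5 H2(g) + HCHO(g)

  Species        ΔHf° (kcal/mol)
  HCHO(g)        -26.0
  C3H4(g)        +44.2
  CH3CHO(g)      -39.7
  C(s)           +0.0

Products: 7·(+0.0) + 5·(+0.0) + 1·(-26.0) = -26.0
Reactants: 1·(-39.7) + 2·(+44.2) = +48.7
ΔHrxn = (-26.0) − (+48.7) = -74.7 kcal/mol

ΔHrxn = -74.7 kcal/mol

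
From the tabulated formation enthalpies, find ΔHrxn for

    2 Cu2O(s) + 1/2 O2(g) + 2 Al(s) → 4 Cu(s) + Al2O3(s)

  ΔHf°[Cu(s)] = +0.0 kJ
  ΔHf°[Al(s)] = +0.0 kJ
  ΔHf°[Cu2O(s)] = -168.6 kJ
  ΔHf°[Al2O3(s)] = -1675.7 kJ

Products: 4·(+0.0) + 1·(-1675.7) = -1675.7
Reactants: 2·(-168.6) + 1/2·(+0.0) + 2·(+0.0) = -337.2
ΔHrxn = (-1675.7) − (-337.2) = -1338.5 kJ

ΔHrxn = -1338.5 kJ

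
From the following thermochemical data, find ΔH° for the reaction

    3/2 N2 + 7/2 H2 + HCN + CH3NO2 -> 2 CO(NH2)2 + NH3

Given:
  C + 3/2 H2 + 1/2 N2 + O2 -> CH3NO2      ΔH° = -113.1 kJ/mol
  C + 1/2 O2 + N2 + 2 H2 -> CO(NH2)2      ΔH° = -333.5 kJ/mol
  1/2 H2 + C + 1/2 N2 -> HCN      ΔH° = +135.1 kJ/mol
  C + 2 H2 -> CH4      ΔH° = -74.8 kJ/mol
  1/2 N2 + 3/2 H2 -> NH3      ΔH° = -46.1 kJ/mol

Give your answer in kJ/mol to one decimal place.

ΔH° = -735.1 kJ/mol

equation 1 reversed (CH3NO2 must end up as a reactant): +113.1 kJ/mol
equation 2 × 2 (scale by 2 for the 2 CO(NH2)2): (2)·(-333.5) = -667.0 kJ/mol
equation 3 reversed (reverse to put HCN on the reactant side): -135.1 kJ/mol
equation 4: not needed (CH4 appears nowhere else).
equation 5 as written (NH3 already on the product side): -46.1 kJ/mol
ΔH° = (+113.1) + (-667.0) + (-135.1) + (-46.1) = -735.1 kJ/mol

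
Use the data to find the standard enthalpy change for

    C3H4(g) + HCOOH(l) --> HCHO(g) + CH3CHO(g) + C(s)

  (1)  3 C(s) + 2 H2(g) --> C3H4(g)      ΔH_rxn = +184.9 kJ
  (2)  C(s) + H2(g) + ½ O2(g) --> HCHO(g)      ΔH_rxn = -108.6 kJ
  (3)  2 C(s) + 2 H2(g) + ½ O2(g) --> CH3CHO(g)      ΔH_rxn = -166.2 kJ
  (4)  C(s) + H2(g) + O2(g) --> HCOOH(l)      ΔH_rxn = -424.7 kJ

ΔH_rxn = -35.0 kJ

(1) reversed: -184.9 kJ
(2) as written: -108.6 kJ
(3) as written: -166.2 kJ
(4) reversed: +424.7 kJ
By Hess's law, ΔH_rxn = (-1)·(+184.9) + (1)·(-108.6) + (1)·(-166.2) + (-1)·(-424.7) = -35.0 kJ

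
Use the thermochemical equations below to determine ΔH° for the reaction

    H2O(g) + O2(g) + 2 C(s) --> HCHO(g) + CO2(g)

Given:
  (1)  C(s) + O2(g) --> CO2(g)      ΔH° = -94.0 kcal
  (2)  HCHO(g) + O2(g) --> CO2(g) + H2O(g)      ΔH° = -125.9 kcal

(1) × 2: (2)·(-94.0) = -188.0 kcal
(2) reversed: +125.9 kcal
ΔH° = (2)·(-94.0) + (-1)·(-125.9) = -62.1 kcal

ΔH° = -62.1 kcal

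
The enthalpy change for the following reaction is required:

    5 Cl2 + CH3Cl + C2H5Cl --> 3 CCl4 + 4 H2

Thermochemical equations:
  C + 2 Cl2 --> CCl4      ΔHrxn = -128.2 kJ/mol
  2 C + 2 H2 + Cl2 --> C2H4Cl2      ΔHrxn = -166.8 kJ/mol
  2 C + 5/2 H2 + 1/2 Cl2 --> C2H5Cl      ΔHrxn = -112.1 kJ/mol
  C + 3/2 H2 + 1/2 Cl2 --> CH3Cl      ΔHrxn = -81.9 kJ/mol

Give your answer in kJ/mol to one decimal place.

ΔHrxn = -190.6 kJ/mol

equation 1 × 3: (3)·(-128.2) = -384.6 kJ/mol
equation 2: not needed.
equation 3 reversed: +112.1 kJ/mol
equation 4 reversed: +81.9 kJ/mol
Combining the equations, ΔHrxn = (-384.6) + (+112.1) + (+81.9) = -190.6 kJ/mol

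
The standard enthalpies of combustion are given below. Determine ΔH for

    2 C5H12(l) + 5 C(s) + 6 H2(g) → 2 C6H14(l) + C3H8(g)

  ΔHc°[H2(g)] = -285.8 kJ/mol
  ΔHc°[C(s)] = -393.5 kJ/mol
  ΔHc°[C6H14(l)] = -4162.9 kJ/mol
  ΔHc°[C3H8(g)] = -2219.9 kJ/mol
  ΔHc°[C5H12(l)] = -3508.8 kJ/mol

ΔH = -154.2 kJ/mol

With combustion enthalpies, reactants minus products:
= [2·(-3508.8) + 5·(-393.5) + 6·(-285.8)] − [2·(-4162.9) + 1·(-2219.9)]
= -154.2 kJ/mol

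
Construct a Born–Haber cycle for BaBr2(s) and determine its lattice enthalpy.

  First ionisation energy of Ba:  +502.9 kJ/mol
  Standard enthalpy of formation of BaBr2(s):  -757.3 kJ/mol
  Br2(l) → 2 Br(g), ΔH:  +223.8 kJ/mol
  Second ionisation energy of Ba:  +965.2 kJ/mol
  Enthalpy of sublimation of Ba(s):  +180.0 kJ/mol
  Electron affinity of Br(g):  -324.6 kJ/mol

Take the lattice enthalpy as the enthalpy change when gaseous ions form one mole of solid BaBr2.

U = -1980.0 kJ/mol

ΔHf° = 1·ΔHsub + 1·(ΣIE) + 1·D(Br2) + 2·EA + U
-757.3 = 1·(+180.0) + 1·(+1468.1) + 1·(+223.8) + 2·(-324.6) + U
U = -757.3 − (+1222.7) = -1980.0 kJ/mol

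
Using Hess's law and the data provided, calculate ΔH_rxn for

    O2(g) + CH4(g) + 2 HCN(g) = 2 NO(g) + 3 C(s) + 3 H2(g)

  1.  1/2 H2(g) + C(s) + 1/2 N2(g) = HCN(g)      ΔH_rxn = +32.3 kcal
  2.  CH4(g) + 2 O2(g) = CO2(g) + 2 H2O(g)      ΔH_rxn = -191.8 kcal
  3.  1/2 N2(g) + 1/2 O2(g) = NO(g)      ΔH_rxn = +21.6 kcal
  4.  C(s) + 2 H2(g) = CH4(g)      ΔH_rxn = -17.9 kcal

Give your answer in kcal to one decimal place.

ΔH_rxn = -3.5 kcal

eq. 1 reversed and × 2: (-2)·(+32.3) = -64.6 kcal
eq. 2: not needed.
eq. 3 × 2: (2)·(+21.6) = +43.2 kcal
eq. 4 reversed: +17.9 kcal
ΔH_rxn = (-2)·(+32.3) + (2)·(+21.6) + (-1)·(-17.9) = -3.5 kcal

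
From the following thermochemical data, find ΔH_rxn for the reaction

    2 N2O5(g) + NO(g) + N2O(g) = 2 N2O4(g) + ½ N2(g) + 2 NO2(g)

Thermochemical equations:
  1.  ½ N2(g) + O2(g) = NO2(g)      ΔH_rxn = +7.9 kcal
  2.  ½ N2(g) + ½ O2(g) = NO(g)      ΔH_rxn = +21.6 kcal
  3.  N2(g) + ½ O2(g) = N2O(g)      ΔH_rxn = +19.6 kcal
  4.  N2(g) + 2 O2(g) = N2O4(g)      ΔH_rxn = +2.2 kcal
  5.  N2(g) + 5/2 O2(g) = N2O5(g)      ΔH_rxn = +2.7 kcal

eq. 1 × 2: (2)·(+7.9) = +15.8 kcal
eq. 2 reversed: -21.6 kcal
eq. 3 reversed: -19.6 kcal
eq. 4 × 2: (2)·(+2.2) = +4.4 kcal
eq. 5 reversed and × 2: (-2)·(+2.7) = -5.4 kcal
ΔH_rxn = (+15.8) + (-21.6) + (-19.6) + (+4.4) + (-5.4) = -26.4 kcal

ΔH_rxn = -26.4 kcal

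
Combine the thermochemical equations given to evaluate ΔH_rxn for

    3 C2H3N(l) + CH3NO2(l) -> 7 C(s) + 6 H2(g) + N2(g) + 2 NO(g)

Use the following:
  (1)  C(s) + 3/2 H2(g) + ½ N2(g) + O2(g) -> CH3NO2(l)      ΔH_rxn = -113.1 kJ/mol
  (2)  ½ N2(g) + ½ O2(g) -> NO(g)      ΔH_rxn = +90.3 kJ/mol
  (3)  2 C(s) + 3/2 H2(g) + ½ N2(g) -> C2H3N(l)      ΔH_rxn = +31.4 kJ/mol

ΔH_rxn = 199.5 kJ/mol

(1) reversed: +113.1 kJ/mol
(2) × 2: (2)·(+90.3) = +180.6 kJ/mol
(3) reversed and × 3: (-3)·(+31.4) = -94.2 kJ/mol
By Hess's law, ΔH_rxn = (-1)·(-113.1) + (2)·(+90.3) + (-3)·(+31.4) = 199.5 kJ/mol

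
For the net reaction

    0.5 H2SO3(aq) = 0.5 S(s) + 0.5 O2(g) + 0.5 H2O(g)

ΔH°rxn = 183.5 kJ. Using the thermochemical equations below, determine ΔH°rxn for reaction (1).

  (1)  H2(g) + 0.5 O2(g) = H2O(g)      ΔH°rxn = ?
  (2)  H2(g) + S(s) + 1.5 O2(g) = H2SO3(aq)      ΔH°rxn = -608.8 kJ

(1) × 1/2 (scale by 1/2 for the 1/2 H2O(g)): contributes 1/2·x
(2) reversed and × 1/2 (reverse to put H2SO3(aq) on the reactant side; scale by 1/2 for the 1/2 H2SO3(aq)): (-1/2)·(-608.8) = +304.4 kJ
+183.5 = (+304.4) + 1/2·x
x = (+183.5 − (+304.4)) / (1/2) = -241.8 kJ

ΔH°rxn = -241.8 kJ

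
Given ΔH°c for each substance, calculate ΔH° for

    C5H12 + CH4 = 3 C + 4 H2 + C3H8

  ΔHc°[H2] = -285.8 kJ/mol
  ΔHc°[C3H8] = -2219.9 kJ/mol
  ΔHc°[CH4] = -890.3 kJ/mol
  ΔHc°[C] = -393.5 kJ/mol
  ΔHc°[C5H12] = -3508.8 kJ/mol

ΔH° = 144.5 kJ/mol

With combustion enthalpies, reactants minus products:
= [1·(-3508.8) + 1·(-890.3)] − [3·(-393.5) + 4·(-285.8) + 1·(-2219.9)]
= 144.5 kJ/mol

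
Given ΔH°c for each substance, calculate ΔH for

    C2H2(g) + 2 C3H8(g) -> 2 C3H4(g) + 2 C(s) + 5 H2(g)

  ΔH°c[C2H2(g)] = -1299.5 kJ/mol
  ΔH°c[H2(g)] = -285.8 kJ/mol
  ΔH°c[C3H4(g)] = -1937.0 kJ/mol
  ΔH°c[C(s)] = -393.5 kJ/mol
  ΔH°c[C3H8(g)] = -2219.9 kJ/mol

Using ΔH = Σ nΔHc°(reactants) − Σ nΔHc°(products):
= [1·(-1299.5) + 2·(-2219.9)] − [2·(-1937.0) + 2·(-393.5) + 5·(-285.8)]
= 350.7 kJ/mol

ΔH = 350.7 kJ/mol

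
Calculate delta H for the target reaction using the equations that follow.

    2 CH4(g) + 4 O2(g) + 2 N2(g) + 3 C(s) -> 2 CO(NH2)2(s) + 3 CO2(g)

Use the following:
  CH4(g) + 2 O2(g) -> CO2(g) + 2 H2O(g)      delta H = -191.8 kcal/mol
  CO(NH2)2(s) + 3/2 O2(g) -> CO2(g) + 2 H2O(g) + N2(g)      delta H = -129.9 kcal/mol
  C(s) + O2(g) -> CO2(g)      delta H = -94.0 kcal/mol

delta H = -405.8 kcal/mol

equation 1 × 2: (2)·(-191.8) = -383.6 kcal/mol
equation 2 reversed and × 2: (-2)·(-129.9) = +259.8 kcal/mol
equation 3 × 3: (3)·(-94.0) = -282.0 kcal/mol
Combining the equations, delta H = (2)·(-191.8) + (-2)·(-129.9) + (3)·(-94.0) = -405.8 kcal/mol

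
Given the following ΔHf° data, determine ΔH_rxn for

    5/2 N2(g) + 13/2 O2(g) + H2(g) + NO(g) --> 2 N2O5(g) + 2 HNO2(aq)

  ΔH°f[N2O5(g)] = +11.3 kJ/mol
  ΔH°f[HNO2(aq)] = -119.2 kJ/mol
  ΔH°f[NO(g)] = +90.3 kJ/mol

ΔH_rxn = -306.1 kJ/mol

Products: 2·(+11.3) + 2·(-119.2) = -215.8
Reactants: 5/2·(+0.0) + 13/2·(+0.0) + 1·(+0.0) + 1·(+90.3) = +90.3
ΔH_rxn = (-215.8) − (+90.3) = -306.1 kJ/mol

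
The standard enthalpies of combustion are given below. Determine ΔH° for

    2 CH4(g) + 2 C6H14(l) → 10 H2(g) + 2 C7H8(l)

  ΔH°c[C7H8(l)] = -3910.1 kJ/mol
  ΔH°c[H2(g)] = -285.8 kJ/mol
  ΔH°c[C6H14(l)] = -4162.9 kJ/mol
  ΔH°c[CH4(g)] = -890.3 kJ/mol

ΔH° = 571.8 kJ/mol

With combustion enthalpies, reactants minus products:
= [2·(-890.3) + 2·(-4162.9)] − [10·(-285.8) + 2·(-3910.1)]
= 571.8 kJ/mol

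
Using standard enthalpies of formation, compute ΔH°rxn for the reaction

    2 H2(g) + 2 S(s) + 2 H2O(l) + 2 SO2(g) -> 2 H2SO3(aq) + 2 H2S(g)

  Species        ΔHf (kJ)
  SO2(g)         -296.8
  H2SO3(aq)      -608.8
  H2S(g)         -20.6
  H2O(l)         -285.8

Products: 2·(-608.8) + 2·(-20.6) = -1258.8
Reactants: 2·(+0.0) + 2·(+0.0) + 2·(-285.8) + 2·(-296.8) = -1165.2
ΔH°rxn = (-1258.8) − (-1165.2) = -93.6 kJ

ΔH°rxn = -93.6 kJ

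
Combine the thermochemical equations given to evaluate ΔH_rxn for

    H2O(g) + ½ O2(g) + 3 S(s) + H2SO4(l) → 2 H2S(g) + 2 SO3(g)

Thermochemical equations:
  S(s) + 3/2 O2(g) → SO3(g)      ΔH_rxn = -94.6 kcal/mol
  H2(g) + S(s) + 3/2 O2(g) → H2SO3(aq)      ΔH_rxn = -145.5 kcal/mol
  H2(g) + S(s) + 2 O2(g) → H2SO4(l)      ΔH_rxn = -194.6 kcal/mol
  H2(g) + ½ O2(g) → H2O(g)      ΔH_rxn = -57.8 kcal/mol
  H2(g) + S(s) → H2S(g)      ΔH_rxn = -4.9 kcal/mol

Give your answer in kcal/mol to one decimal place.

ΔH_rxn = 53.4 kcal/mol

equation 1 × 2: (2)·(-94.6) = -189.2 kcal/mol
equation 2: not needed.
equation 3 reversed: +194.6 kcal/mol
equation 4 reversed: +57.8 kcal/mol
equation 5 × 2: (2)·(-4.9) = -9.8 kcal/mol
ΔH_rxn = (-189.2) + (+194.6) + (+57.8) + (-9.8) = 53.4 kcal/mol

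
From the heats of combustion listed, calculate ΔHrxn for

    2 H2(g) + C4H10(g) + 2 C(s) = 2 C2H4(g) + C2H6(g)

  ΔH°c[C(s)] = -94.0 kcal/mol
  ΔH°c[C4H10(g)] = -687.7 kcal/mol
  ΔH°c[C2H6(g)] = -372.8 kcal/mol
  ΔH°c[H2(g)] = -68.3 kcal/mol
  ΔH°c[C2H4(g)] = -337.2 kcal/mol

ΔHrxn = 34.9 kcal/mol

Using ΔH = Σ nΔHc°(reactants) − Σ nΔHc°(products):
= [2·(-68.3) + 1·(-687.7) + 2·(-94.0)] − [2·(-337.2) + 1·(-372.8)]
= 34.9 kcal/mol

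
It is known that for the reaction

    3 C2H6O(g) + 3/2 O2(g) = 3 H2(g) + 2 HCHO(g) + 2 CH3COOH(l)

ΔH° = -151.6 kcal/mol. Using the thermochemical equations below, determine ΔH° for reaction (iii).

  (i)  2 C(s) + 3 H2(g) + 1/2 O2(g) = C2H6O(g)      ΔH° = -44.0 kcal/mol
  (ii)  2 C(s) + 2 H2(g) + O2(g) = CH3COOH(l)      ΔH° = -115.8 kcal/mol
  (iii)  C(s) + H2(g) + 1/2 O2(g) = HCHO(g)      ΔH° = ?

(i) reversed and × 3 (reverse to put C2H6O(g) on the reactant side; scale by 3 for the 3 C2H6O(g)): (-3)·(-44.0) = +132.0 kcal/mol
(ii) × 2 (scale by 2 for the 2 CH3COOH(l)): (2)·(-115.8) = -231.6 kcal/mol
(iii) × 2 (×2 to match 2 HCHO(g) in the target): contributes 2·x
-151.6 = (+132.0) + (-231.6) + 2·x
x = (-151.6 − (-99.6)) / (2) = -26.0 kcal/mol

ΔH° = -26.0 kcal/mol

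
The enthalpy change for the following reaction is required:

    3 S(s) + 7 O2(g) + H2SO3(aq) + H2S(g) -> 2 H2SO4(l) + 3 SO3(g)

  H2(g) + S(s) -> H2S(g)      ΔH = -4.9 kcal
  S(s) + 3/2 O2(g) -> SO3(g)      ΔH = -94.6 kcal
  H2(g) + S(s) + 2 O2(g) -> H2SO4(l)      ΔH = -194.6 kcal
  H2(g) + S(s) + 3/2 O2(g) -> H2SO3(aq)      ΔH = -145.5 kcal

equation 1 reversed: +4.9 kcal
equation 2 × 3: (3)·(-94.6) = -283.8 kcal
equation 3 × 2: (2)·(-194.6) = -389.2 kcal
equation 4 reversed: +145.5 kcal
ΔH = (+4.9) + (-283.8) + (-389.2) + (+145.5) = -522.6 kcal

ΔH = -522.6 kcal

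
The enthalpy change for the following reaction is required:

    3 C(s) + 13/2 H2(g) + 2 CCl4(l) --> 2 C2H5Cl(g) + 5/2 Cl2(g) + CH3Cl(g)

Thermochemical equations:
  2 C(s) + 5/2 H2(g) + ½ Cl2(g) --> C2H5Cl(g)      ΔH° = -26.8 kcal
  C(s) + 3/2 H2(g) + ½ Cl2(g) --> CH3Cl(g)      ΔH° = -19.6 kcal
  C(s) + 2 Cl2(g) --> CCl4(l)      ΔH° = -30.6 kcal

equation 1 × 2: (2)·(-26.8) = -53.6 kcal
equation 2 as written: -19.6 kcal
equation 3 reversed and × 2: (-2)·(-30.6) = +61.2 kcal
ΔH° = (2)·(-26.8) + (1)·(-19.6) + (-2)·(-30.6) = -12.0 kcal

ΔH° = -12.0 kcal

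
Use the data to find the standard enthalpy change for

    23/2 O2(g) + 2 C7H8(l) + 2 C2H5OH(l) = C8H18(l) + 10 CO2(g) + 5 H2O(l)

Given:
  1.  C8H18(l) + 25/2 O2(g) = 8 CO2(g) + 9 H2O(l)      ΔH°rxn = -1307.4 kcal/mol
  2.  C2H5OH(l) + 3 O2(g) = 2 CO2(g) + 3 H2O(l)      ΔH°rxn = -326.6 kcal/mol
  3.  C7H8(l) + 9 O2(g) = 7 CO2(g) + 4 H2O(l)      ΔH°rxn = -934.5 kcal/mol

eq. 1 reversed (reverse to put C8H18(l) on the product side): +1307.4 kcal/mol
eq. 2 × 2 (scale by 2 for the 2 C2H5OH(l)): (2)·(-326.6) = -653.2 kcal/mol
eq. 3 × 2 (×2 to match 2 C7H8(l) in the target): (2)·(-934.5) = -1869.0 kcal/mol
ΔH°rxn = (+1307.4) + (-653.2) + (-1869.0) = -1214.8 kcal/mol

ΔH°rxn = -1214.8 kcal/mol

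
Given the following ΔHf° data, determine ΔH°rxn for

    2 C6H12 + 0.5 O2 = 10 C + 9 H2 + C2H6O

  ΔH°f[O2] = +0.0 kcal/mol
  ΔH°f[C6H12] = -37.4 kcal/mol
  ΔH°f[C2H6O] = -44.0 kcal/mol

ΔH°rxn = 30.8 kcal/mol

Products: 10·(+0.0) + 9·(+0.0) + 1·(-44.0) = -44.0
Reactants: 2·(-37.4) + 1/2·(+0.0) = -74.8
ΔH°rxn = (-44.0) − (-74.8) = 30.8 kcal/mol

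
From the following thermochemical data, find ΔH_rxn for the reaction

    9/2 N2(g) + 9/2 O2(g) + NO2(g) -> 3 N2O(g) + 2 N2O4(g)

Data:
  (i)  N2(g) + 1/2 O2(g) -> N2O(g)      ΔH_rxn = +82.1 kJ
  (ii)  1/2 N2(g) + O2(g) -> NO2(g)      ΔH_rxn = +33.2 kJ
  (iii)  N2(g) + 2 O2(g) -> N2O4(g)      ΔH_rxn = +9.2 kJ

(i) × 3: (3)·(+82.1) = +246.3 kJ
(ii) reversed: -33.2 kJ
(iii) × 2: (2)·(+9.2) = +18.4 kJ
By Hess's law, ΔH_rxn = (3)·(+82.1) + (-1)·(+33.2) + (2)·(+9.2) = 231.5 kJ

ΔH_rxn = 231.5 kJ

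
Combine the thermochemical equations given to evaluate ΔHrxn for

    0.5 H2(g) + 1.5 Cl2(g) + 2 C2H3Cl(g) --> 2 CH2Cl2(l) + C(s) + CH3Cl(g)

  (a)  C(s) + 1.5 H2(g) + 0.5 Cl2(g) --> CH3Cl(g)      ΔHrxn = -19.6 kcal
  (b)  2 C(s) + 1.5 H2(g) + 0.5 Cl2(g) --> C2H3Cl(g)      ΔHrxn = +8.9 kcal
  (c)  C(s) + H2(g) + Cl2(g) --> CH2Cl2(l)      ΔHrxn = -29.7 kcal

ΔHrxn = -96.8 kcal

(a) as written: -19.6 kcal
(b) reversed and × 2: (-2)·(+8.9) = -17.8 kcal
(c) × 2: (2)·(-29.7) = -59.4 kcal
Summing the manipulated equations, ΔHrxn = (1)·(-19.6) + (-2)·(+8.9) + (2)·(-29.7) = -96.8 kcal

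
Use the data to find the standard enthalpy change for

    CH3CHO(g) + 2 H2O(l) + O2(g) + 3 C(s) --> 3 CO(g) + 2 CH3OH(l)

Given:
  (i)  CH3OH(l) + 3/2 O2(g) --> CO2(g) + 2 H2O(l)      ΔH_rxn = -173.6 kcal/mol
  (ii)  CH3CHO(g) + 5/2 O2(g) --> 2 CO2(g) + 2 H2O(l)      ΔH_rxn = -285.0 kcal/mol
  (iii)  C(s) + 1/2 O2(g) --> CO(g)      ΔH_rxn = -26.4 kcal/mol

ΔH_rxn = -17.0 kcal/mol

(i) reversed and × 2: (-2)·(-173.6) = +347.2 kcal/mol
(ii) as written: -285.0 kcal/mol
(iii) × 3: (3)·(-26.4) = -79.2 kcal/mol
Summing the manipulated equations, ΔH_rxn = (-2)·(-173.6) + (1)·(-285.0) + (3)·(-26.4) = -17.0 kcal/mol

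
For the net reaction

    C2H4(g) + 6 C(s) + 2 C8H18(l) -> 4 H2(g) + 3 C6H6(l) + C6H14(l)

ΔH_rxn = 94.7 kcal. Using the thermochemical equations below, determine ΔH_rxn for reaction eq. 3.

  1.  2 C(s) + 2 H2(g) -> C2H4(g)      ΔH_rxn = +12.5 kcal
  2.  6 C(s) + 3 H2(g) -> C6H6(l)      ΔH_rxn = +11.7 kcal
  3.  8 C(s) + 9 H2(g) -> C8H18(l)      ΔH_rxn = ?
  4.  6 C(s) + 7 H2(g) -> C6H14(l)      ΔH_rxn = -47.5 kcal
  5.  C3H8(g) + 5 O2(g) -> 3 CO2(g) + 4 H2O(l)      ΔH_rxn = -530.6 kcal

eq. 1 reversed (reverse to put C2H4(g) on the reactant side): -12.5 kcal
eq. 2 × 3 (scale by 3 for the 3 C6H6(l)): (3)·(+11.7) = +35.1 kcal
eq. 3 reversed and × 2 (C8H18(l) must end up as a reactant; scale by 2 for the 2 C8H18(l)): contributes −2·x
eq. 4 as written (C6H14(l) already on the product side): -47.5 kcal
eq. 5: not needed (O2(g) appears nowhere else).
+94.7 = (-12.5) + (+35.1) + (-47.5) − 2·x
x = (+94.7 − (-24.9)) / (-2) = -59.8 kcal

ΔH_rxn = -59.8 kcal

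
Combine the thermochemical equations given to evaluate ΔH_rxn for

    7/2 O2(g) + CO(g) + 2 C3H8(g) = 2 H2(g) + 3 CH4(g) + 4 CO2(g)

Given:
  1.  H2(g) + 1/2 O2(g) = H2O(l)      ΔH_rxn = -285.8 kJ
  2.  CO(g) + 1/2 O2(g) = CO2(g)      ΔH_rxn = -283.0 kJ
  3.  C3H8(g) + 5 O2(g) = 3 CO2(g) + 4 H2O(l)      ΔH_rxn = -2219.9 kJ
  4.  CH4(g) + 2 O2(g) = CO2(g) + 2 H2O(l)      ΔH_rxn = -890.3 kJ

ΔH_rxn = -1480.3 kJ

eq. 1 reversed and × 2 (reverse to put H2(g) on the product side; ×2 to match 2 H2(g) in the target): (-2)·(-285.8) = +571.6 kJ
eq. 2 as written (CO(g) already on the reactant side): -283.0 kJ
eq. 3 × 2 (scale by 2 for the 2 C3H8(g)): (2)·(-2219.9) = -4439.8 kJ
eq. 4 reversed and × 3 (reverse to put CH4(g) on the product side; scale by 3 for the 3 CH4(g)): (-3)·(-890.3) = +2670.9 kJ
Summing the manipulated equations, ΔH_rxn = (-2)·(-285.8) + (1)·(-283.0) + (2)·(-2219.9) + (-3)·(-890.3) = -1480.3 kJ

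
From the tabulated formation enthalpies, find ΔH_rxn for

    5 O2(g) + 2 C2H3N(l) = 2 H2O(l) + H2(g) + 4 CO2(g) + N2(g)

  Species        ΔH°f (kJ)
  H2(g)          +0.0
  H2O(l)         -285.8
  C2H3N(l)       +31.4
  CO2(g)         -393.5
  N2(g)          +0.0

ΔH_rxn = -2208.4 kJ

Products: 2·(-285.8) + 1·(+0.0) + 4·(-393.5) + 1·(+0.0) = -2145.6
Reactants: 5·(+0.0) + 2·(+31.4) = +62.8
ΔH_rxn = (-2145.6) − (+62.8) = -2208.4 kJ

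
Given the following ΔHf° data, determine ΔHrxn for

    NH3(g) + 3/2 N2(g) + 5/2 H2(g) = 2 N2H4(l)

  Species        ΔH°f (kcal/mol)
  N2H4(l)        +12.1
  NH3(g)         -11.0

ΔH°rxn = Σ nΔHf°(products) − Σ nΔHf°(reactants).
Products: 2·(+12.1) = +24.2
Reactants: 1·(-11.0) + 3/2·(+0.0) + 5/2·(+0.0) = -11.0
ΔHrxn = (+24.2) − (-11.0) = 35.2 kcal/mol

ΔHrxn = 35.2 kcal/mol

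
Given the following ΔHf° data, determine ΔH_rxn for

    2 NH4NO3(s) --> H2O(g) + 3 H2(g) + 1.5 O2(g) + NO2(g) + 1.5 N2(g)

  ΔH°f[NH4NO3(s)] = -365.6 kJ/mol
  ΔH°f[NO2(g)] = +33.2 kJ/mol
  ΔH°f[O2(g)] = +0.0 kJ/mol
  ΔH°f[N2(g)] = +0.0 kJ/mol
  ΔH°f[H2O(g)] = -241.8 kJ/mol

ΔH_rxn = 522.6 kJ/mol

Products: 1·(-241.8) + 3·(+0.0) + 3/2·(+0.0) + 1·(+33.2) + 3/2·(+0.0) = -208.6
Reactants: 2·(-365.6) = -731.2
ΔH_rxn = (-208.6) − (-731.2) = 522.6 kJ/mol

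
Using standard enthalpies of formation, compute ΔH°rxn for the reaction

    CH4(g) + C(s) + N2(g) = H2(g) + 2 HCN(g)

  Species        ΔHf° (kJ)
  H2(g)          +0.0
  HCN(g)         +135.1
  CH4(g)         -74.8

ΔH°rxn = Σ nΔHf°(products) − Σ nΔHf°(reactants).
Products: 1·(+0.0) + 2·(+135.1) = +270.2
Reactants: 1·(-74.8) + 1·(+0.0) + 1·(+0.0) = -74.8
ΔH°rxn = (+270.2) − (-74.8) = 345.0 kJ

ΔH°rxn = 345.0 kJ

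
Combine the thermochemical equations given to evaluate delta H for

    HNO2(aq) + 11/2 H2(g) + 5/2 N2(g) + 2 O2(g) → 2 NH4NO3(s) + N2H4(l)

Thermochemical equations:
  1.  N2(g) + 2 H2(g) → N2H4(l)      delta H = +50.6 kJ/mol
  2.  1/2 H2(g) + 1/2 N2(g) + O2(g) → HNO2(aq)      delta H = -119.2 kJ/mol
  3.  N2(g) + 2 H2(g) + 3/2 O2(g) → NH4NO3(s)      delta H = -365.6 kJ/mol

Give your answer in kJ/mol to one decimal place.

delta H = -561.4 kJ/mol

eq. 1 as written: +50.6 kJ/mol
eq. 2 reversed: +119.2 kJ/mol
eq. 3 × 2: (2)·(-365.6) = -731.2 kJ/mol
delta H = (1)·(+50.6) + (-1)·(-119.2) + (2)·(-365.6) = -561.4 kJ/mol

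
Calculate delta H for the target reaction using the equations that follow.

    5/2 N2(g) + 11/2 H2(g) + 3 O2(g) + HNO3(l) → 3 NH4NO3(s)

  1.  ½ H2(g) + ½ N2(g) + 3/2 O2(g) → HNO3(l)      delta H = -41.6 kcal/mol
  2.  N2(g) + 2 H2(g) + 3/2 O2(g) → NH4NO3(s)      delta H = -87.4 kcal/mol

eq. 1 reversed: +41.6 kcal/mol
eq. 2 × 3: (3)·(-87.4) = -262.2 kcal/mol
delta H = (-1)·(-41.6) + (3)·(-87.4) = -220.6 kcal/mol

delta H = -220.6 kcal/mol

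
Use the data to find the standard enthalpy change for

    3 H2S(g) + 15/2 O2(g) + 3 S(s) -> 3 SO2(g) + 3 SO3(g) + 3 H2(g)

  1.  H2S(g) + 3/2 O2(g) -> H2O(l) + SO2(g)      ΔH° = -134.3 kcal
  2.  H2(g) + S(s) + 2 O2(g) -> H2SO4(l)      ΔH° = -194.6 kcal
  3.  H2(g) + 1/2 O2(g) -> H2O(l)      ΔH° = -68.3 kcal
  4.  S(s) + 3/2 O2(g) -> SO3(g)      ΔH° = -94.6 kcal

ΔH° = -481.8 kcal

eq. 1 × 3 (scale by 3 for the 3 H2S(g)): (3)·(-134.3) = -402.9 kcal
eq. 2: not needed (H2SO4(l) appears nowhere else).
eq. 3 reversed and × 3: (-3)·(-68.3) = +204.9 kcal
eq. 4 × 3 (scale by 3 for the 3 SO3(g)): (3)·(-94.6) = -283.8 kcal
Combining the equations, ΔH° = (-402.9) + (+204.9) + (-283.8) = -481.8 kcal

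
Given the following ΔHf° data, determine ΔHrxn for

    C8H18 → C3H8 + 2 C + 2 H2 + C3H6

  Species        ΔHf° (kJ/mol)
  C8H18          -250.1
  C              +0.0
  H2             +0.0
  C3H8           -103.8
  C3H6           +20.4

Products: 1·(-103.8) + 2·(+0.0) + 2·(+0.0) + 1·(+20.4) = -83.4
Reactants: 1·(-250.1) = -250.1
ΔHrxn = (-83.4) − (-250.1) = 166.7 kJ/mol

ΔHrxn = 166.7 kJ/mol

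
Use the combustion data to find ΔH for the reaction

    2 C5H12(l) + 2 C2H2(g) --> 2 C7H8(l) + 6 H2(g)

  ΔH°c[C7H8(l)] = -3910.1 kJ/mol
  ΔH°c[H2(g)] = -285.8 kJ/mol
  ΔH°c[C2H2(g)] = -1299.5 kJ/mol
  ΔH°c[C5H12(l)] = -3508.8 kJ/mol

With combustion enthalpies, reactants minus products:
= [2·(-3508.8) + 2·(-1299.5)] − [2·(-3910.1) + 6·(-285.8)]
= -81.6 kJ/mol

ΔH = -81.6 kJ/mol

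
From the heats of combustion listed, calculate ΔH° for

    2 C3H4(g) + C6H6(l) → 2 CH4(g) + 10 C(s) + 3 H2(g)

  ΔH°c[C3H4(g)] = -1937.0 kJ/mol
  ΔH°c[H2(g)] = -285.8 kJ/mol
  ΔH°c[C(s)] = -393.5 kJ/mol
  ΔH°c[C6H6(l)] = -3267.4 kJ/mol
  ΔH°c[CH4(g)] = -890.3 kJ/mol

With combustion enthalpies, reactants minus products:
= [2·(-1937.0) + 1·(-3267.4)] − [2·(-890.3) + 10·(-393.5) + 3·(-285.8)]
= -568.4 kJ/mol

ΔH° = -568.4 kJ/mol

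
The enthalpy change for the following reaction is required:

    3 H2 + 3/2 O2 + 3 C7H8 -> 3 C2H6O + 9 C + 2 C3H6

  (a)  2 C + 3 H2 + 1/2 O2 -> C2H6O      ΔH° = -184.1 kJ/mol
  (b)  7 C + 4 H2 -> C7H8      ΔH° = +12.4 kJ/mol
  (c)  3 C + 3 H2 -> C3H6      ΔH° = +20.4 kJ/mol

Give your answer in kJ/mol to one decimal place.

ΔH° = -548.7 kJ/mol

(a) × 3: (3)·(-184.1) = -552.3 kJ/mol
(b) reversed and × 3: (-3)·(+12.4) = -37.2 kJ/mol
(c) × 2: (2)·(+20.4) = +40.8 kJ/mol
Summing the manipulated equations, ΔH° = (-552.3) + (-37.2) + (+40.8) = -548.7 kJ/mol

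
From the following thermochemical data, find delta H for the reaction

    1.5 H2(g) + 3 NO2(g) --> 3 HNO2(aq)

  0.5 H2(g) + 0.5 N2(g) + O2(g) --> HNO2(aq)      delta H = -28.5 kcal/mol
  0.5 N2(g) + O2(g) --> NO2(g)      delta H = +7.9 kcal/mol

delta H = -109.2 kcal/mol

equation 1 × 3 (×3 to match 3 HNO2(aq) in the target): (3)·(-28.5) = -85.5 kcal/mol
equation 2 reversed and × 3 (NO2(g) must end up as a reactant; ×3 to match 3 NO2(g) in the target): (-3)·(+7.9) = -23.7 kcal/mol
delta H = (3)·(-28.5) + (-3)·(+7.9) = -109.2 kcal/mol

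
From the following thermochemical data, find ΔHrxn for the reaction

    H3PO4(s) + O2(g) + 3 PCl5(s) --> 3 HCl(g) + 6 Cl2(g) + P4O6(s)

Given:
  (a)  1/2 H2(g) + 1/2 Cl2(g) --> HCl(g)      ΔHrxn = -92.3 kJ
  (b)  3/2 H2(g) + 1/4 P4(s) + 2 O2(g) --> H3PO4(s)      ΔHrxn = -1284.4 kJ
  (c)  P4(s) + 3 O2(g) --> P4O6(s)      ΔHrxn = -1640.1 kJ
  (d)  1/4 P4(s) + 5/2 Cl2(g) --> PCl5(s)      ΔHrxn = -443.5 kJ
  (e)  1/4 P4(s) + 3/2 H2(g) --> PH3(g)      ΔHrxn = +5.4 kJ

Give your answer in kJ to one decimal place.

ΔHrxn = 697.9 kJ

(a) × 3 (×3 to match 3 HCl(g) in the target): (3)·(-92.3) = -276.9 kJ
(b) reversed (H3PO4(s) must end up as a reactant): +1284.4 kJ
(c) as written (P4O6(s) already on the product side): -1640.1 kJ
(d) reversed and × 3 (reverse to put PCl5(s) on the reactant side; scale by 3 for the 3 PCl5(s)): (-3)·(-443.5) = +1330.5 kJ
(e): not needed (PH3(g) appears nowhere else).
ΔHrxn = (3)·(-92.3) + (-1)·(-1284.4) + (1)·(-1640.1) + (-3)·(-443.5) = 697.9 kJ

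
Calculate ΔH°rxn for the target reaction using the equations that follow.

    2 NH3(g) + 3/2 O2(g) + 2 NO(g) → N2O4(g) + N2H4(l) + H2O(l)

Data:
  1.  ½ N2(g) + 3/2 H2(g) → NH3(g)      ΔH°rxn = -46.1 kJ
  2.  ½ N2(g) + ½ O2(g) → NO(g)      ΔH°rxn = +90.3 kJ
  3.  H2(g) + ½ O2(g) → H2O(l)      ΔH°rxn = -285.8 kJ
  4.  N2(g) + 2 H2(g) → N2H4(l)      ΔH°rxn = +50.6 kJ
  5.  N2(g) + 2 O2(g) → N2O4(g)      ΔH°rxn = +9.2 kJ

eq. 1 reversed and × 2 (NH3(g) must end up as a reactant; ×2 to match 2 NH3(g) in the target): (-2)·(-46.1) = +92.2 kJ
eq. 2 reversed and × 2 (NO(g) must end up as a reactant; ×2 to match 2 NO(g) in the target): (-2)·(+90.3) = -180.6 kJ
eq. 3 as written (H2O(l) already on the product side): -285.8 kJ
eq. 4 as written (N2H4(l) already on the product side): +50.6 kJ
eq. 5 as written (N2O4(g) already on the product side): +9.2 kJ
Since enthalpy is a state function, ΔH°rxn = (-2)·(-46.1) + (-2)·(+90.3) + (1)·(-285.8) + (1)·(+50.6) + (1)·(+9.2) = -314.4 kJ

ΔH°rxn = -314.4 kJ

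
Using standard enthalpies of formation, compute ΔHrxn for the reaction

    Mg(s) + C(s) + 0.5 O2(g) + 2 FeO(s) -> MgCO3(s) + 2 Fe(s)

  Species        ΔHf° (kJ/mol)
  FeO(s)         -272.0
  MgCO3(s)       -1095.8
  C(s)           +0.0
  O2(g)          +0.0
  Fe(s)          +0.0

Products: 1·(-1095.8) + 2·(+0.0) = -1095.8
Reactants: 1·(+0.0) + 1·(+0.0) + 1/2·(+0.0) + 2·(-272.0) = -544.0
ΔHrxn = (-1095.8) − (-544.0) = -551.8 kJ/mol

ΔHrxn = -551.8 kJ/mol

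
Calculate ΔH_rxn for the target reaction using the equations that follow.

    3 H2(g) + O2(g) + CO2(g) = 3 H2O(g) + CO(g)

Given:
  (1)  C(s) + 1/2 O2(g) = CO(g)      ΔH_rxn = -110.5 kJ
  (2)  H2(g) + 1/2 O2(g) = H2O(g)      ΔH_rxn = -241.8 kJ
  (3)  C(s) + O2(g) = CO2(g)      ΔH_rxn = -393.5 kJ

(1) as written: -110.5 kJ
(2) × 3: (3)·(-241.8) = -725.4 kJ
(3) reversed: +393.5 kJ
Summing the manipulated equations, ΔH_rxn = (1)·(-110.5) + (3)·(-241.8) + (-1)·(-393.5) = -442.4 kJ

ΔH_rxn = -442.4 kJ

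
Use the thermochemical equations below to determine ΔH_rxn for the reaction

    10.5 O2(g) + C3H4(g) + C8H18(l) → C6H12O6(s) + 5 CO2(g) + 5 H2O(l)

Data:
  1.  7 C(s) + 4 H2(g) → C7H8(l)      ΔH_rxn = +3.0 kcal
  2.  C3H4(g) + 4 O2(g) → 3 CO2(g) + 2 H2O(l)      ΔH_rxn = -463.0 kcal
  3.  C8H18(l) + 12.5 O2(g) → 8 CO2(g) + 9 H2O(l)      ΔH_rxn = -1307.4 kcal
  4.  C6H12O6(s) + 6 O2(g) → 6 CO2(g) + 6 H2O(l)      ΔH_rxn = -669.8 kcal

eq. 1: not needed (C(s) appears nowhere else).
eq. 2 as written (C3H4(g) already on the reactant side): -463.0 kcal
eq. 3 as written (C8H18(l) already on the reactant side): -1307.4 kcal
eq. 4 reversed (C6H12O6(s) must end up as a product): +669.8 kcal
Combining the equations, ΔH_rxn = (-463.0) + (-1307.4) + (+669.8) = -1100.6 kcal

ΔH_rxn = -1100.6 kcal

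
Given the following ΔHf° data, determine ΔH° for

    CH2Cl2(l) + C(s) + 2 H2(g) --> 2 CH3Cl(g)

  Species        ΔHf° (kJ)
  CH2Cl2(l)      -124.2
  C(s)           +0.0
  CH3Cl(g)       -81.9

ΔH°rxn = Σ nΔHf°(products) − Σ nΔHf°(reactants).
Products: 2·(-81.9) = -163.8
Reactants: 1·(-124.2) + 1·(+0.0) + 2·(+0.0) = -124.2
ΔH° = (-163.8) − (-124.2) = -39.6 kJ

ΔH° = -39.6 kJ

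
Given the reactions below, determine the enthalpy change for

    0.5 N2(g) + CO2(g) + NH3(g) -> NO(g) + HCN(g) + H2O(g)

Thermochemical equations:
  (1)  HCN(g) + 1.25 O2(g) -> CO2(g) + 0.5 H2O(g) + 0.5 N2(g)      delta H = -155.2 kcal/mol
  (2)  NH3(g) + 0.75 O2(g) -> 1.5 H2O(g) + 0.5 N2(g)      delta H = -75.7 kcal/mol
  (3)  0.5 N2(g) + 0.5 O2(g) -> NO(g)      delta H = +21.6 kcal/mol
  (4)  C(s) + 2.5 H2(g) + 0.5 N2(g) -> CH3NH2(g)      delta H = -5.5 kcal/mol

(1) reversed: +155.2 kcal/mol
(2) as written: -75.7 kcal/mol
(3) as written: +21.6 kcal/mol
(4): not needed.
Combining the equations, delta H = (-1)·(-155.2) + (1)·(-75.7) + (1)·(+21.6) = 101.1 kcal/mol

delta H = 101.1 kcal/mol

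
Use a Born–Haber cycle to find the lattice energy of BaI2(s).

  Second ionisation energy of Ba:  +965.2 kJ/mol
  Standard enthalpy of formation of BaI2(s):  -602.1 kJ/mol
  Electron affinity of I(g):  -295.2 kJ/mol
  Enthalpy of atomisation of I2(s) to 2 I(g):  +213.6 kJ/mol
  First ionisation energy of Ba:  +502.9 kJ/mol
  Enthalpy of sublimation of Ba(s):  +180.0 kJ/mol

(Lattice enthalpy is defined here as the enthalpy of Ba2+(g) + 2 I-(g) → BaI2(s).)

ΔHf° = 1·ΔHsub + 1·(ΣIE) + 1·D(I2) + 2·EA + U
-602.1 = 1·(+180.0) + 1·(+1468.1) + 1·(+213.6) + 2·(-295.2) + U
U = -602.1 − (+1271.3) = -1873.4 kJ/mol

U = -1873.4 kJ/mol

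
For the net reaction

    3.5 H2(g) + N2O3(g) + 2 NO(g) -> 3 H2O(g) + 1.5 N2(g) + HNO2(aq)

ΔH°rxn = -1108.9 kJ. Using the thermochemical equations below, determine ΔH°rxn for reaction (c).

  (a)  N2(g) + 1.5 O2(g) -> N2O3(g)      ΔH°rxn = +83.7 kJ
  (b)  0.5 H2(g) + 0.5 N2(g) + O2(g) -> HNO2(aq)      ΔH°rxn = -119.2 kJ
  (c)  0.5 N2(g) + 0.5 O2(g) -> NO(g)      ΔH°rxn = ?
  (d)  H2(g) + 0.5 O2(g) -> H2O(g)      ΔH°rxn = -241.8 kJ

(a) reversed: -83.7 kJ
(b) as written: -119.2 kJ
(c) reversed and × 2: contributes −2·x
(d) × 3: (3)·(-241.8) = -725.4 kJ
-1108.9 = (-83.7) + (-119.2) + (-725.4) − 2·x
x = (-1108.9 − (-928.3)) / (-2) = 90.3 kJ

ΔH°rxn = 90.3 kJ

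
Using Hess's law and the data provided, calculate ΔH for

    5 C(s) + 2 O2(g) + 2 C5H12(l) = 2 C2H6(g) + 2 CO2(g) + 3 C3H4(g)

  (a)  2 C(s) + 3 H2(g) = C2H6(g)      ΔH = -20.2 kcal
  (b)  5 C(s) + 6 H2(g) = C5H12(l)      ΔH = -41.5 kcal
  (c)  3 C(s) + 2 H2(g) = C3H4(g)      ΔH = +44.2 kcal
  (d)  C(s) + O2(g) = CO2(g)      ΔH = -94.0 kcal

(a) × 2 (×2 to match 2 C2H6(g) in the target): (2)·(-20.2) = -40.4 kcal
(b) reversed and × 2 (reverse to put C5H12(l) on the reactant side; scale by 2 for the 2 C5H12(l)): (-2)·(-41.5) = +83.0 kcal
(c) × 3 (scale by 3 for the 3 C3H4(g)): (3)·(+44.2) = +132.6 kcal
(d) × 2 (scale by 2 for the 2 CO2(g)): (2)·(-94.0) = -188.0 kcal
Since enthalpy is a state function, ΔH = (2)·(-20.2) + (-2)·(-41.5) + (3)·(+44.2) + (2)·(-94.0) = -12.8 kcal

ΔH = -12.8 kcal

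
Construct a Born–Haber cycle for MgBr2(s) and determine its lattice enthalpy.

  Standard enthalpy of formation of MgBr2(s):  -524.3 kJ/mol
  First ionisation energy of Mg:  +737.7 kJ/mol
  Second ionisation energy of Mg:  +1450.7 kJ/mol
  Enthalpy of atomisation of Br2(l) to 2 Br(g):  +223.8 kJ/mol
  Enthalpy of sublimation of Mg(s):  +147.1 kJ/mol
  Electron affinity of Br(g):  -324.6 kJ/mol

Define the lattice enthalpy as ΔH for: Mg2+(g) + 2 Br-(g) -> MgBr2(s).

ΔHf° = 1·ΔHsub + 1·(ΣIE) + 1·D(Br2) + 2·EA + U
-524.3 = 1·(+147.1) + 1·(+2188.4) + 1·(+223.8) + 2·(-324.6) + U
U = -524.3 − (+1910.1) = -2434.4 kJ/mol

U = -2434.4 kJ/mol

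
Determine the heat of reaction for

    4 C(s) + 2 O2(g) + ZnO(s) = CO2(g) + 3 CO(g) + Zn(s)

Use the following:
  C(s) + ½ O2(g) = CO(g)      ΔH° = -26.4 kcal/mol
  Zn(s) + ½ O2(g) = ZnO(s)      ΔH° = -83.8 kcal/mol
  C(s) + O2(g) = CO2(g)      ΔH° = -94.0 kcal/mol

equation 1 × 3 (×3 to match 3 CO(g) in the target): (3)·(-26.4) = -79.2 kcal/mol
equation 2 reversed (ZnO(s) must end up as a reactant): +83.8 kcal/mol
equation 3 as written (CO2(g) already on the product side): -94.0 kcal/mol
ΔH° = (3)·(-26.4) + (-1)·(-83.8) + (1)·(-94.0) = -89.4 kcal/mol

ΔH° = -89.4 kcal/mol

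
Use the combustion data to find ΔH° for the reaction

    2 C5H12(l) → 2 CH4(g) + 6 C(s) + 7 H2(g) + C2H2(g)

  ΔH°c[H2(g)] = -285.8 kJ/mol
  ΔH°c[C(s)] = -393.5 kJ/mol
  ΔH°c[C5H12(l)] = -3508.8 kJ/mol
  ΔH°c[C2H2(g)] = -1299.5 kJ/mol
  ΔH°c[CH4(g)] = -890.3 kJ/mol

Using ΔH = Σ nΔHc°(reactants) − Σ nΔHc°(products):
= [2·(-3508.8)] − [2·(-890.3) + 6·(-393.5) + 7·(-285.8) + 1·(-1299.5)]
= 424.1 kJ/mol

ΔH° = 424.1 kJ/mol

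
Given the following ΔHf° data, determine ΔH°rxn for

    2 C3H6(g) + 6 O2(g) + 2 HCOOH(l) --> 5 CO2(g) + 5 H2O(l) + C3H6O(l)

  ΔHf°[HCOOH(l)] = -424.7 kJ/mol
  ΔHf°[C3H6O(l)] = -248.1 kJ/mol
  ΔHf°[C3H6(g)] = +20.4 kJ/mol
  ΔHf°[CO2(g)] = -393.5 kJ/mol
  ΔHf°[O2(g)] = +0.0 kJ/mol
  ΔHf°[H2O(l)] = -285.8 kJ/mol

ΔH°rxn = Σ nΔHf°(products) − Σ nΔHf°(reactants).
Products: 5·(-393.5) + 5·(-285.8) + 1·(-248.1) = -3644.6
Reactants: 2·(+20.4) + 6·(+0.0) + 2·(-424.7) = -808.6
ΔH°rxn = (-3644.6) − (-808.6) = -2836.0 kJ/mol

ΔH°rxn = -2836.0 kJ/mol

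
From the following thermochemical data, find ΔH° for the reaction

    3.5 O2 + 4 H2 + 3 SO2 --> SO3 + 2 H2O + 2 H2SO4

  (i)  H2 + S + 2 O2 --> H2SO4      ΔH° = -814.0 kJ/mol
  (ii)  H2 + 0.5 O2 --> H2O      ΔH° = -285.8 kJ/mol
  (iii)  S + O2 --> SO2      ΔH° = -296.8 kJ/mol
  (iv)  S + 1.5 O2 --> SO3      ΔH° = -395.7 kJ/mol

ΔH° = -1704.9 kJ/mol

(i) × 2 (scale by 2 for the 2 H2SO4): (2)·(-814.0) = -1628.0 kJ/mol
(ii) × 2 (×2 to match 2 H2O in the target): (2)·(-285.8) = -571.6 kJ/mol
(iii) reversed and × 3 (SO2 must end up as a reactant; scale by 3 for the 3 SO2): (-3)·(-296.8) = +890.4 kJ/mol
(iv) as written (SO3 already on the product side): -395.7 kJ/mol
ΔH° = (2)·(-814.0) + (2)·(-285.8) + (-3)·(-296.8) + (1)·(-395.7) = -1704.9 kJ/mol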